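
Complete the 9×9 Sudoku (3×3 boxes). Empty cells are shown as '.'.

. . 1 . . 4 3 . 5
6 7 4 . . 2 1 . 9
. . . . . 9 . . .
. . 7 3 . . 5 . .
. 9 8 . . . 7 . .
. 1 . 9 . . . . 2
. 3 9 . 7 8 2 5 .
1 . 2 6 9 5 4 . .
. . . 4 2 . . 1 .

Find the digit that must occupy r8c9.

r2c8 = 8: row 2 has {1,2,4,6,7,9}; col 8 has {1,5}; box has {1,3,5,9} → only 8 remains.
r3c7 = 6: row 3 has {9}; col 7 has {1,2,3,4,5,7}; box has {1,3,5,8,9} → only 6 remains.
r6c7 = 8: row 6 has {1,2,9}; col 7 has {1,2,3,4,5,6,7}; box has {2,5,7} → only 8 remains.
r7c1 = 4: row 7 has {2,3,5,7,8,9}; col 1 has {1,6}; box has {1,2,3,9} → only 4 remains.
r7c4 = 1: row 7 has {2,3,4,5,7,8,9}; col 4 has {3,4,6,9}; box has {2,4,5,6,7,8,9} → only 1 remains.
r7c9 = 6: row 7 has {1,2,3,4,5,7,8,9}; col 9 has {2,5,9}; box has {1,2,4,5} → only 6 remains.
r8c2 = 8: row 8 has {1,2,4,5,6,9}; col 2 has {1,3,7,9}; box has {1,2,3,4,9} → only 8 remains.
r9c6 = 3: row 9 has {1,2,4}; col 6 has {2,4,5,8,9}; box has {1,2,4,5,6,7,8,9} → only 3 remains.
r9c7 = 9: row 9 has {1,2,3,4}; col 7 has {1,2,3,4,5,6,7,8}; box has {1,2,4,5,6} → only 9 remains.
r1c2 = 2: row 1 has {1,3,4,5}; col 2 has {1,3,7,8,9}; box has {1,4,6,7} → only 2 remains.
r1c8 = 7: row 1 has {1,2,3,4,5}; col 8 has {1,5,8}; box has {1,3,5,6,8,9} → only 7 remains.
r2c4 = 5: row 2 has {1,2,4,6,7,8,9}; col 4 has {1,3,4,6,9}; box has {2,4,9} → only 5 remains.
r2c5 = 3: row 2 has {1,2,4,5,6,7,8,9}; col 5 has {2,7,9}; box has {2,4,5,9} → only 3 remains.
r3c2 = 5: row 3 has {6,9}; col 2 has {1,2,3,7,8,9}; box has {1,2,4,6,7} → only 5 remains.
r3c3 = 3: row 3 has {5,6,9}; col 3 has {1,2,4,7,8,9}; box has {1,2,4,5,6,7} → only 3 remains.
r3c9 = 4: row 3 has {3,5,6,9}; col 9 has {2,5,6,9}; box has {1,3,5,6,7,8,9} → only 4 remains.
r4c1 = 2: row 4 has {3,5,7}; col 1 has {1,4,6}; box has {1,7,8,9} → only 2 remains.
r4c9 = 1: row 4 has {2,3,5,7}; col 9 has {2,4,5,6,9}; box has {2,5,7,8} → only 1 remains.
r5c4 = 2: row 5 has {7,8,9}; col 4 has {1,3,4,5,6,9}; box has {3,9} → only 2 remains.
r5c9 = 3: row 5 has {2,7,8,9}; col 9 has {1,2,4,5,6,9}; box has {1,2,5,7,8} → only 3 remains.
r8c8 = 3: row 8 has {1,2,4,5,6,8,9}; col 8 has {1,5,7,8}; box has {1,2,4,5,6,9} → only 3 remains.
r8c9 = 7: row 8 has {1,2,3,4,5,6,8,9}; col 9 has {1,2,3,4,5,6,9}; box has {1,2,3,4,5,6,9} → only 7 remains.

7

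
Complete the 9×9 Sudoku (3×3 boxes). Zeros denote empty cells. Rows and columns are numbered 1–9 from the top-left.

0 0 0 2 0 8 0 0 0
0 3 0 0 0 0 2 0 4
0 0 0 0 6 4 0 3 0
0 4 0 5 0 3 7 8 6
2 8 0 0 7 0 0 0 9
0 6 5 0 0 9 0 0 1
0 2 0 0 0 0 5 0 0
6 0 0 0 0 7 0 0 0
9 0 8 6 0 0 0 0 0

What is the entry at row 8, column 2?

5

row 4, column 1 = 1: row 4 has {3,4,5,6,7,8}; col 1 has {2,6,9}; box has {2,4,5,6,8} → only 1 remains.
row 4, column 3 = 9: row 4 has {1,3,4,5,6,7,8}; col 3 has {5,8}; box has {1,2,4,5,6,8} → only 9 remains.
row 4, column 5 = 2: row 4 has {1,3,4,5,6,7,8,9}; col 5 has {6,7}; box has {3,5,7,9} → only 2 remains.
row 5, column 3 = 3: row 5 has {2,7,8,9}; col 3 has {5,8,9}; box has {1,2,4,5,6,8,9} → only 3 remains.
row 5, column 7 = 4: row 5 has {2,3,7,8,9}; col 7 has {2,5,7}; box has {1,6,7,8,9} → only 4 remains.
row 5, column 8 = 5: row 5 has {2,3,4,7,8,9}; col 8 has {3,8}; box has {1,4,6,7,8,9} → only 5 remains.
row 6, column 1 = 7: row 6 has {1,5,6,9}; col 1 has {1,2,6,9}; box has {1,2,3,4,5,6,8,9} → only 7 remains.
row 6, column 7 = 3: row 6 has {1,5,6,7,9}; col 7 has {2,4,5,7}; box has {1,4,5,6,7,8,9} → only 3 remains.
row 6, column 8 = 2: row 6 has {1,3,5,6,7,9}; col 8 has {3,5,8}; box has {1,3,4,5,6,7,8,9} → only 2 remains.
row 7, column 6 = 1: row 7 has {2,5}; col 6 has {3,4,7,8,9}; box has {6,7} → only 1 remains.
row 9, column 7 = 1: row 9 has {6,8,9}; col 7 has {2,3,4,5,7}; box has {5} → only 1 remains.
row 2, column 6 = 5: row 2 has {2,3,4}; col 6 has {1,3,4,7,8,9}; box has {2,4,6,8} → only 5 remains.
row 5, column 4 = 1: row 5 has {2,3,4,5,7,8,9}; col 4 has {2,5,6}; box has {2,3,5,7,9} → only 1 remains.
row 5, column 6 = 6: row 5 has {1,2,3,4,5,7,8,9}; col 6 has {1,3,4,5,7,8,9}; box has {1,2,3,5,7,9} → only 6 remains.
row 9, column 6 = 2: row 9 has {1,6,8,9}; col 6 has {1,3,4,5,6,7,8,9}; box has {1,6,7} → only 2 remains.
row 2, column 1 = 8: row 2 has {2,3,4,5}; col 1 has {1,2,6,7,9}; box has {3} → only 8 remains.
row 3, column 1 = 5: row 3 has {3,4,6}; col 1 has {1,2,6,7,8,9}; box has {3,8} → only 5 remains.
row 1, column 1 = 4: row 1 has {2,8}; col 1 has {1,2,5,6,7,8,9}; box has {3,5,8} → only 4 remains.
row 7, column 1 = 3: row 7 has {1,2,5}; col 1 has {1,2,4,5,6,7,8,9}; box has {2,6,8,9} → only 3 remains.
row 1, column 5 = 3: in row 1, 3 can only go here (every other open cell in that row sees a 3).
row 1, column 9 = 5: in row 1, 5 can only go here (every other open cell in that row sees a 5).
row 3, column 3 = 2: in row 3, 2 can only go here (every other open cell in that row sees a 2).
row 3, column 2 = 1: in row 3, 1 can only go here (every other open cell in that row sees a 1).
row 8, column 2 = 5: row 8 has {6,7}; col 2 has {1,2,3,4,6,8}; box has {2,3,6,8,9} → only 5 remains.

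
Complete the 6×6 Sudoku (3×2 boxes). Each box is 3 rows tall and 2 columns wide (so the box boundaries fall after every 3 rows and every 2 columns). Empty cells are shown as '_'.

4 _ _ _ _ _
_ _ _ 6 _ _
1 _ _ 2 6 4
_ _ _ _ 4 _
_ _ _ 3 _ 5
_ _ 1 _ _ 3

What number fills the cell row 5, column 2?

4

row 4, column 4 = 5: row 4 has {4}; col 4 has {2,3,6}; box has {1,3} → only 5 remains.
row 6, column 4 = 4: row 6 has {1,3}; col 4 has {2,3,5,6}; box has {1,3,5} → only 4 remains.
row 6, column 5 = 2: row 6 has {1,3,4}; col 5 has {4,6}; box has {3,4,5} → only 2 remains.
row 1, column 4 = 1: row 1 has {4}; col 4 has {2,3,4,5,6}; box has {2,6} → only 1 remains.
row 1, column 6 = 2: row 1 has {1,4}; col 6 has {3,4,5}; box has {4,6} → only 2 remains.
row 2, column 6 = 1: row 2 has {6}; col 6 has {2,3,4,5}; box has {2,4,6} → only 1 remains.
row 4, column 6 = 6: row 4 has {4,5}; col 6 has {1,2,3,4,5}; box has {2,3,4,5} → only 6 remains.
row 5, column 5 = 1: row 5 has {3,5}; col 5 has {2,4,6}; box has {2,3,4,5,6} → only 1 remains.
row 4, column 3 = 2: row 4 has {4,5,6}; col 3 has {1}; box has {1,3,4,5} → only 2 remains.
row 5, column 3 = 6: row 5 has {1,3,5}; col 3 has {1,2}; box has {1,2,3,4,5} → only 6 remains.
row 4, column 1 = 3: row 4 has {2,4,5,6}; col 1 has {1,4}; box has {} → only 3 remains.
row 4, column 2 = 1: row 4 has {2,3,4,5,6}; col 2 has {}; box has {3} → only 1 remains.
row 5, column 1 = 2: row 5 has {1,3,5,6}; col 1 has {1,3,4}; box has {1,3} → only 2 remains.
row 5, column 2 = 4: row 5 has {1,2,3,5,6}; col 2 has {1}; box has {1,2,3} → only 4 remains.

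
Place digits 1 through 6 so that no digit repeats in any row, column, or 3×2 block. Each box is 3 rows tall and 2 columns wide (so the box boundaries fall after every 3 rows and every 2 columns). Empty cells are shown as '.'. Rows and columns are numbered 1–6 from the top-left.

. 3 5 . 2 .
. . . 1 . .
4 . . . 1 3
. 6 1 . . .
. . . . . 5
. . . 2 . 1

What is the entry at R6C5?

3

R3C4 = 6 (sole candidate).
R1C4 = 4 (sole candidate).
R1C6 = 6 (sole candidate).
R2C6 = 4 (sole candidate).
R3C3 = 2 (sole candidate).
R4C6 = 2 (sole candidate).
R5C4 = 3 (sole candidate).
R1C1 = 1 (sole candidate).
R2C3 = 3 (sole candidate).
R2C5 = 5 (sole candidate).
R3C2 = 5 (sole candidate).
R4C4 = 5 (sole candidate).
R5C1 = 2 (sole candidate).
R6C2 = 4 (sole candidate).
R6C3 = 6 (sole candidate).
R6C5 = 3: row 6 has {1,2,4,6}; col 5 has {1,2,5}; box has {1,2,5} → only 3 remains.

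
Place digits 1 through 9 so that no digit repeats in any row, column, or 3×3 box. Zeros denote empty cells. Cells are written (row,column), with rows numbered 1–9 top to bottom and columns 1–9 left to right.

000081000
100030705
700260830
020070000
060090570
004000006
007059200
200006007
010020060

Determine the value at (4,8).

(2,6) = 4: row 2 has {1,3,5,7}; col 6 has {1,6,9}; box has {1,2,3,6,8} → only 4 remains.
(3,6) = 5: row 3 has {2,3,6,7,8}; col 6 has {1,4,6,9}; box has {1,2,3,4,6,8} → only 5 remains.
(6,5) = 1: row 6 has {4,6}; col 5 has {2,3,5,6,7,8,9}; box has {7,9} → only 1 remains.
(8,5) = 4: row 8 has {2,6,7}; col 5 has {1,2,3,5,6,7,8,9}; box has {2,5,6,9} → only 4 remains.
(2,4) = 9: row 2 has {1,3,4,5,7}; col 4 has {2}; box has {1,2,3,4,5,6,8} → only 9 remains.
(2,8) = 2: row 2 has {1,3,4,5,7,9}; col 8 has {3,6,7}; box has {3,5,7,8} → only 2 remains.
(3,3) = 9: row 3 has {2,3,5,6,7,8}; col 3 has {4,7}; box has {1,7} → only 9 remains.
(1,4) = 7: row 1 has {1,8}; col 4 has {2,9}; box has {1,2,3,4,5,6,8,9} → only 7 remains.
(2,2) = 8: row 2 has {1,2,3,4,5,7,9}; col 2 has {1,2,6}; box has {1,7,9} → only 8 remains.
(2,3) = 6: row 2 has {1,2,3,4,5,7,8,9}; col 3 has {4,7,9}; box has {1,7,8,9} → only 6 remains.
(3,2) = 4: row 3 has {2,3,5,6,7,8,9}; col 2 has {1,2,6,8}; box has {1,6,7,8,9} → only 4 remains.
(3,9) = 1: row 3 has {2,3,4,5,6,7,8,9}; col 9 has {5,6,7}; box has {2,3,5,7,8} → only 1 remains.
(7,2) = 3: row 7 has {2,5,7,9}; col 2 has {1,2,4,6,8}; box has {1,2,7} → only 3 remains.
(1,2) = 5: row 1 has {1,7,8}; col 2 has {1,2,3,4,6,8}; box has {1,4,6,7,8,9} → only 5 remains.
(8,2) = 9: row 8 has {2,4,6,7}; col 2 has {1,2,3,4,5,6,8}; box has {1,2,3,7} → only 9 remains.
(1,1) = 3: row 1 has {1,5,7,8}; col 1 has {1,2,7}; box has {1,4,5,6,7,8,9} → only 3 remains.
(1,3) = 2: row 1 has {1,3,5,7,8}; col 3 has {4,6,7,9}; box has {1,3,4,5,6,7,8,9} → only 2 remains.
(5,1) = 8: row 5 has {5,6,7,9}; col 1 has {1,2,3,7}; box has {2,4,6} → only 8 remains.
(6,2) = 7: row 6 has {1,4,6}; col 2 has {1,2,3,4,5,6,8,9}; box has {2,4,6,8} → only 7 remains.
(1,7) = 6: in row 1, 6 can only go here (every other open cell in that row sees a 6).
(4,4) = 6: in row 4, 6 can only go here (every other open cell in that row sees a 6).
(5,3) = 1: in row 5, 1 can only go here (every other open cell in that row sees a 1).
(6,6) = 2: in row 6, 2 can only go here (every other open cell in that row sees a 2).
(5,6) = 3: row 5 has {1,5,6,7,8,9}; col 6 has {1,2,4,5,6,9}; box has {1,2,6,7,9} → only 3 remains.
(4,6) = 8: row 4 has {2,6,7}; col 6 has {1,2,3,4,5,6,9}; box has {1,2,3,6,7,9} → only 8 remains.
(5,4) = 4: row 5 has {1,3,5,6,7,8,9}; col 4 has {2,6,7,9}; box has {1,2,3,6,7,8,9} → only 4 remains.
(5,9) = 2: row 5 has {1,3,4,5,6,7,8,9}; col 9 has {1,5,6,7}; box has {5,6,7} → only 2 remains.
(6,4) = 5: row 6 has {1,2,4,6,7}; col 4 has {2,4,6,7,9}; box has {1,2,3,4,6,7,8,9} → only 5 remains.
(9,6) = 7: row 9 has {1,2,6}; col 6 has {1,2,3,4,5,6,8,9}; box has {2,4,5,6,9} → only 7 remains.
(6,1) = 9: row 6 has {1,2,4,5,6,7}; col 1 has {1,2,3,7,8}; box has {1,2,4,6,7,8} → only 9 remains.
(6,7) = 3: row 6 has {1,2,4,5,6,7,9}; col 7 has {2,5,6,7,8}; box has {2,5,6,7} → only 3 remains.
(6,8) = 8: row 6 has {1,2,3,4,5,6,7,9}; col 8 has {2,3,6,7}; box has {2,3,5,6,7} → only 8 remains.
(8,7) = 1: row 8 has {2,4,6,7,9}; col 7 has {2,3,5,6,7,8}; box has {2,6,7} → only 1 remains.
(8,8) = 5: row 8 has {1,2,4,6,7,9}; col 8 has {2,3,6,7,8}; box has {1,2,6,7} → only 5 remains.
(4,1) = 5: row 4 has {2,6,7,8}; col 1 has {1,2,3,7,8,9}; box has {1,2,4,6,7,8,9} → only 5 remains.
(4,3) = 3: row 4 has {2,5,6,7,8}; col 3 has {1,2,4,6,7,9}; box has {1,2,4,5,6,7,8,9} → only 3 remains.
(7,8) = 4: row 7 has {2,3,5,7,9}; col 8 has {2,3,5,6,7,8}; box has {1,2,5,6,7} → only 4 remains.
(7,9) = 8: row 7 has {2,3,4,5,7,9}; col 9 has {1,2,5,6,7}; box has {1,2,4,5,6,7} → only 8 remains.
(8,3) = 8: row 8 has {1,2,4,5,6,7,9}; col 3 has {1,2,3,4,6,7,9}; box has {1,2,3,7,9} → only 8 remains.
(8,4) = 3: row 8 has {1,2,4,5,6,7,8,9}; col 4 has {2,4,5,6,7,9}; box has {2,4,5,6,7,9} → only 3 remains.
(9,1) = 4: row 9 has {1,2,6,7}; col 1 has {1,2,3,5,7,8,9}; box has {1,2,3,7,8,9} → only 4 remains.
(9,3) = 5: row 9 has {1,2,4,6,7}; col 3 has {1,2,3,4,6,7,8,9}; box has {1,2,3,4,7,8,9} → only 5 remains.
(9,4) = 8: row 9 has {1,2,4,5,6,7}; col 4 has {2,3,4,5,6,7,9}; box has {2,3,4,5,6,7,9} → only 8 remains.
(9,7) = 9: row 9 has {1,2,4,5,6,7,8}; col 7 has {1,2,3,5,6,7,8}; box has {1,2,4,5,6,7,8} → only 9 remains.
(9,9) = 3: row 9 has {1,2,4,5,6,7,8,9}; col 9 has {1,2,5,6,7,8}; box has {1,2,4,5,6,7,8,9} → only 3 remains.
(1,8) = 9: row 1 has {1,2,3,5,6,7,8}; col 8 has {2,3,4,5,6,7,8}; box has {1,2,3,5,6,7,8} → only 9 remains.
(1,9) = 4: row 1 has {1,2,3,5,6,7,8,9}; col 9 has {1,2,3,5,6,7,8}; box has {1,2,3,5,6,7,8,9} → only 4 remains.
(4,7) = 4: row 4 has {2,3,5,6,7,8}; col 7 has {1,2,3,5,6,7,8,9}; box has {2,3,5,6,7,8} → only 4 remains.
(4,8) = 1: row 4 has {2,3,4,5,6,7,8}; col 8 has {2,3,4,5,6,7,8,9}; box has {2,3,4,5,6,7,8} → only 1 remains.

1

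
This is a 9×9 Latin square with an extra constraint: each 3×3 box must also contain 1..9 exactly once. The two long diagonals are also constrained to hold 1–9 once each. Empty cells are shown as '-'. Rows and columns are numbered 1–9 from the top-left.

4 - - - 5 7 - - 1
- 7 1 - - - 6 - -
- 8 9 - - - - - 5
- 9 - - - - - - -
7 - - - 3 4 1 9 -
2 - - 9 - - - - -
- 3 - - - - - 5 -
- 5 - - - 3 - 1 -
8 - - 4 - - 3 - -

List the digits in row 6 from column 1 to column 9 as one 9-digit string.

r5c2 = 6 (sole candidate).
r1c2 = 2 (sole candidate).
r9c2 = 1 (sole candidate).
r6c2 = 4: row 6 has {2,9}; col 2 has {1,2,3,5,6,7,8,9}; box has {2,6,7,9} → only 4 remains.
r1c7 = 9 (hidden single in row 1).
r2c1 = 5 (hidden single in row 2).
r6c5 = 1: in row 6, 1 can only go here (every other open cell in that row sees a 1).
r4c1 = 1 (hidden single in row 4).
r9c6 = 5 (hidden single in row 9).
r9c5 = 9 (hidden single in row 9).
r2c6 = 9 (hidden single in row 2).
r3c1 = 3 (hidden single in column 1).
r1c3 = 6 (sole candidate).
r4c5 = 7 (hidden single in box 5).
r4c4 = 5 (hidden single in main diagonal).
r5c3 = 5 (hidden single in row 5).
r6c7 = 5: in row 6, 5 can only go here (every other open cell in that row sees a 5).
r4c6 = 6 (hidden single in anti-diagonal).
r6c6 = 8: row 6 has {1,2,4,5,9}; col 6 has {3,4,5,6,7,9}; box has {1,3,4,5,6,7,9}; main diagonal has {1,3,4,5,7,9} → only 8 remains.
r7c7 = 2 (sole candidate).
r9c9 = 6 (sole candidate).
r5c4 = 2 (sole candidate).
r5c9 = 8 (sole candidate).
r6c3 = 3: row 6 has {1,2,4,5,8,9}; col 3 has {1,5,6,9}; box has {1,2,4,5,6,7,9} → only 3 remains.
r6c9 = 7: row 6 has {1,2,3,4,5,8,9}; col 9 has {1,5,6,8}; box has {1,5,8,9} → only 7 remains.
r7c6 = 1 (sole candidate).
r9c8 = 7 (sole candidate).
r3c6 = 2 (sole candidate).
r3c8 = 4 (sole candidate).
r4c3 = 8 (sole candidate).
r4c7 = 4 (sole candidate).
r6c8 = 6: row 6 has {1,2,3,4,5,7,8,9}; col 8 has {1,4,5,7,9}; box has {1,4,5,7,8,9} → only 6 remains.

243918567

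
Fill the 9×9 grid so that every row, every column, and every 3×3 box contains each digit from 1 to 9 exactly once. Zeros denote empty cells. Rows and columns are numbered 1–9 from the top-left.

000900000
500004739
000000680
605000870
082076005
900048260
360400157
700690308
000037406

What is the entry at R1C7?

R1C7 = 5: row 1 has {9}; col 7 has {1,2,3,4,6,7,8}; box has {3,6,7,8,9} → only 5 remains.

5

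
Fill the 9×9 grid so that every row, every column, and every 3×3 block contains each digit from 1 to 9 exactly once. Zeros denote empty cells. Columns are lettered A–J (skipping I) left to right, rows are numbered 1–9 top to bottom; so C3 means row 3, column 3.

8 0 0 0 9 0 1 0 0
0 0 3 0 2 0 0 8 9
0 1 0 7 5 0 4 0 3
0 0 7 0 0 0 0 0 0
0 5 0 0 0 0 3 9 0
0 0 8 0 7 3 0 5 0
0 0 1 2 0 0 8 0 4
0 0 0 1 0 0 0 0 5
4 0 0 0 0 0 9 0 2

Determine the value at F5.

2

D1 = 3: in row 1, 3 can only go here (every other open cell in that row sees a 3).
C1 = 5: in row 1, 5 can only go here (every other open cell in that row sees a 5).
C9 = 6: row 9 has {2,4,9}; col 3 has {1,3,5,7,8}; box has {1,4} → only 6 remains.
F2 = 1: in row 2, 1 can only go here (every other open cell in that row sees a 1).
G2 = 5: in row 2, 5 can only go here (every other open cell in that row sees a 5).
F3 = 8: in row 3, 8 can only go here (every other open cell in that row sees an 8).
J5 = 7: in row 5, 7 can only go here (every other open cell in that row sees a 7).
J1 = 6: row 1 has {1,3,5,8,9}; col 9 has {2,3,4,5,7,9}; box has {1,3,4,5,8,9} → only 6 remains.
H3 = 2: row 3 has {1,3,4,5,7,8}; col 8 has {5,8,9}; box has {1,3,4,5,6,8,9} → only 2 remains.
J6 = 1: row 6 has {3,5,7,8}; col 9 has {2,3,4,5,6,7,9}; box has {3,5,7,9} → only 1 remains.
F1 = 4: row 1 has {1,3,5,6,8,9}; col 6 has {1,3,8}; box has {1,2,3,5,7,8,9} → only 4 remains.
H1 = 7: row 1 has {1,3,4,5,6,8,9}; col 8 has {2,5,8,9}; box has {1,2,3,4,5,6,8,9} → only 7 remains.
D2 = 6: row 2 has {1,2,3,5,8,9}; col 4 has {1,2,3,7}; box has {1,2,3,4,5,7,8,9} → only 6 remains.
C3 = 9: row 3 has {1,2,3,4,5,7,8}; col 3 has {1,3,5,6,7,8}; box has {1,3,5,8} → only 9 remains.
J4 = 8: row 4 has {7}; col 9 has {1,2,3,4,5,6,7,9}; box has {1,3,5,7,9} → only 8 remains.
C8 = 2: row 8 has {1,5}; col 3 has {1,3,5,6,7,8,9}; box has {1,4,6} → only 2 remains.
B1 = 2: row 1 has {1,3,4,5,6,7,8,9}; col 2 has {1,5}; box has {1,3,5,8,9} → only 2 remains.
A2 = 7: row 2 has {1,2,3,5,6,8,9}; col 1 has {4,8}; box has {1,2,3,5,8,9} → only 7 remains.
B2 = 4: row 2 has {1,2,3,5,6,7,8,9}; col 2 has {1,2,5}; box has {1,2,3,5,7,8,9} → only 4 remains.
A3 = 6: row 3 has {1,2,3,4,5,7,8,9}; col 1 has {4,7,8}; box has {1,2,3,4,5,7,8,9} → only 6 remains.
C5 = 4: row 5 has {3,5,7,9}; col 3 has {1,2,3,5,6,7,8,9}; box has {5,7,8} → only 4 remains.
D5 = 8: row 5 has {3,4,5,7,9}; col 4 has {1,2,3,6,7}; box has {3,7} → only 8 remains.
D9 = 5: row 9 has {2,4,6,9}; col 4 has {1,2,3,6,7,8}; box has {1,2} → only 5 remains.
F9 = 7: row 9 has {2,4,5,6,9}; col 6 has {1,3,4,8}; box has {1,2,5} → only 7 remains.
F4 = 5: in row 4, 5 can only go here (every other open cell in that row sees a 5).
D6 = 4: in row 6, 4 can only go here (every other open cell in that row sees a 4).
D4 = 9: row 4 has {5,7,8}; col 4 has {1,2,3,4,5,6,7,8}; box has {3,4,5,7,8} → only 9 remains.
H4 = 4: in row 4, 4 can only go here (every other open cell in that row sees a 4).
A7 = 5: in row 7, 5 can only go here (every other open cell in that row sees a 5).
B7 = 7: in row 7, 7 can only go here (every other open cell in that row sees a 7).
F7 = 9: in row 7, 9 can only go here (every other open cell in that row sees a 9).
F8 = 6: row 8 has {1,2,5}; col 6 has {1,3,4,5,7,8,9}; box has {1,2,5,7,9} → only 6 remains.
G8 = 7: row 8 has {1,2,5,6}; col 7 has {1,3,4,5,8,9}; box has {2,4,5,8,9} → only 7 remains.
H8 = 3: row 8 has {1,2,5,6,7}; col 8 has {2,4,5,7,8,9}; box has {2,4,5,7,8,9} → only 3 remains.
H9 = 1: row 9 has {2,4,5,6,7,9}; col 8 has {2,3,4,5,7,8,9}; box has {2,3,4,5,7,8,9} → only 1 remains.
F5 = 2: row 5 has {3,4,5,7,8,9}; col 6 has {1,3,4,5,6,7,8,9}; box has {3,4,5,7,8,9} → only 2 remains.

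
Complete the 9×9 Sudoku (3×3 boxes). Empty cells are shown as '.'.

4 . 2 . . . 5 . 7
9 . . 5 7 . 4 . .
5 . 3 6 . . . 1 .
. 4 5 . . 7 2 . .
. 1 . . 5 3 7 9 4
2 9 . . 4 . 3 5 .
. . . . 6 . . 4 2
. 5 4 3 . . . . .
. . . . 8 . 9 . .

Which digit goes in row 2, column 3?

1

row 3, column 7 = 8: row 3 has {1,3,5,6}; col 7 has {2,3,4,5,7,9}; box has {1,4,5,7} → only 8 remains.
row 3, column 9 = 9: row 3 has {1,3,5,6,8}; col 9 has {2,4,7}; box has {1,4,5,7,8} → only 9 remains.
row 7, column 7 = 1: row 7 has {2,4,6}; col 7 has {2,3,4,5,7,8,9}; box has {2,4,9} → only 1 remains.
row 8, column 7 = 6: row 8 has {3,4,5}; col 7 has {1,2,3,4,5,7,8,9}; box has {1,2,4,9} → only 6 remains.
row 8, column 9 = 8: row 8 has {3,4,5,6}; col 9 has {2,4,7,9}; box has {1,2,4,6,9} → only 8 remains.
row 3, column 2 = 7: row 3 has {1,3,5,6,8,9}; col 2 has {1,4,5,9}; box has {2,3,4,5,9} → only 7 remains.
row 3, column 5 = 2: row 3 has {1,3,5,6,7,8,9}; col 5 has {4,5,6,7,8}; box has {5,6,7} → only 2 remains.
row 3, column 6 = 4: row 3 has {1,2,3,5,6,7,8,9}; col 6 has {3,7}; box has {2,5,6,7} → only 4 remains.
row 8, column 8 = 7: row 8 has {3,4,5,6,8}; col 8 has {1,4,5,9}; box has {1,2,4,6,8,9} → only 7 remains.
row 9, column 8 = 3: row 9 has {8,9}; col 8 has {1,4,5,7,9}; box has {1,2,4,6,7,8,9} → only 3 remains.
row 9, column 9 = 5: row 9 has {3,8,9}; col 9 has {2,4,7,8,9}; box has {1,2,3,4,6,7,8,9} → only 5 remains.
row 1, column 8 = 6: row 1 has {2,4,5,7}; col 8 has {1,3,4,5,7,9}; box has {1,4,5,7,8,9} → only 6 remains.
row 2, column 8 = 2: row 2 has {4,5,7,9}; col 8 has {1,3,4,5,6,7,9}; box has {1,4,5,6,7,8,9} → only 2 remains.
row 2, column 9 = 3: row 2 has {2,4,5,7,9}; col 9 has {2,4,5,7,8,9}; box has {1,2,4,5,6,7,8,9} → only 3 remains.
row 4, column 8 = 8: row 4 has {2,4,5,7}; col 8 has {1,2,3,4,5,6,7,9}; box has {2,3,4,5,7,9} → only 8 remains.
row 8, column 1 = 1: row 8 has {3,4,5,6,7,8}; col 1 has {2,4,5,9}; box has {4,5} → only 1 remains.
row 8, column 5 = 9: row 8 has {1,3,4,5,6,7,8}; col 5 has {2,4,5,6,7,8}; box has {3,6,8} → only 9 remains.
row 8, column 6 = 2: row 8 has {1,3,4,5,6,7,8,9}; col 6 has {3,4,7}; box has {3,6,8,9} → only 2 remains.
row 9, column 6 = 1: row 9 has {3,5,8,9}; col 6 has {2,3,4,7}; box has {2,3,6,8,9} → only 1 remains.
row 1, column 2 = 8: row 1 has {2,4,5,6,7}; col 2 has {1,4,5,7,9}; box has {2,3,4,5,7,9} → only 8 remains.
row 1, column 6 = 9: row 1 has {2,4,5,6,7,8}; col 6 has {1,2,3,4,7}; box has {2,4,5,6,7} → only 9 remains.
row 2, column 2 = 6: row 2 has {2,3,4,5,7,9}; col 2 has {1,4,5,7,8,9}; box has {2,3,4,5,7,8,9} → only 6 remains.
row 2, column 3 = 1: row 2 has {2,3,4,5,6,7,9}; col 3 has {2,3,4,5}; box has {2,3,4,5,6,7,8,9} → only 1 remains.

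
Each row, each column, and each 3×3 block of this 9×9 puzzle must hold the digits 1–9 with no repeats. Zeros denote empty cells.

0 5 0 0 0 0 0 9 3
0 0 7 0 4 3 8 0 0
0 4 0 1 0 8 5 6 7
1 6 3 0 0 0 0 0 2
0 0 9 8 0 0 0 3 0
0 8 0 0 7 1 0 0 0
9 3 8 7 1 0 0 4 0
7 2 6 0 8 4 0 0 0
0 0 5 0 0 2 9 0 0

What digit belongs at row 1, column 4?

row 2, column 9 = 1 (sole candidate).
row 3, column 3 = 2 (sole candidate).
row 3, column 5 = 9 (sole candidate).
row 4, column 5 = 5 (sole candidate).
row 4, column 6 = 9 (sole candidate).
row 5, column 2 = 7 (sole candidate).
row 5, column 6 = 6 (sole candidate).
row 6, column 3 = 4 (sole candidate).
row 6, column 7 = 6 (sole candidate).
row 6, column 8 = 5 (sole candidate).
row 6, column 9 = 9 (sole candidate).
row 7, column 6 = 5 (sole candidate).
row 7, column 7 = 2 (sole candidate).
row 7, column 9 = 6 (sole candidate).
row 8, column 8 = 1 (sole candidate).
row 8, column 9 = 5 (sole candidate).
row 9, column 1 = 4 (sole candidate).
row 9, column 2 = 1 (sole candidate).
row 9, column 9 = 8 (sole candidate).
row 1, column 3 = 1 (sole candidate).
row 1, column 6 = 7 (sole candidate).
row 1, column 7 = 4 (sole candidate).
row 2, column 1 = 6 (sole candidate).
row 2, column 2 = 9 (sole candidate).
row 2, column 8 = 2 (sole candidate).
row 3, column 1 = 3 (sole candidate).
row 4, column 4 = 4 (sole candidate).
row 4, column 7 = 7 (sole candidate).
row 4, column 8 = 8 (sole candidate).
row 5, column 5 = 2 (sole candidate).
row 5, column 7 = 1 (sole candidate).
row 5, column 9 = 4 (sole candidate).
row 6, column 1 = 2 (sole candidate).
row 6, column 4 = 3 (sole candidate).
row 8, column 4 = 9 (sole candidate).
row 8, column 7 = 3 (sole candidate).
row 9, column 4 = 6 (sole candidate).
row 9, column 5 = 3 (sole candidate).
row 9, column 8 = 7 (sole candidate).
row 1, column 1 = 8 (sole candidate).
row 1, column 4 = 2: row 1 has {1,3,4,5,7,8,9}; col 4 has {1,3,4,6,7,8,9}; box has {1,3,4,7,8,9} → only 2 remains.

2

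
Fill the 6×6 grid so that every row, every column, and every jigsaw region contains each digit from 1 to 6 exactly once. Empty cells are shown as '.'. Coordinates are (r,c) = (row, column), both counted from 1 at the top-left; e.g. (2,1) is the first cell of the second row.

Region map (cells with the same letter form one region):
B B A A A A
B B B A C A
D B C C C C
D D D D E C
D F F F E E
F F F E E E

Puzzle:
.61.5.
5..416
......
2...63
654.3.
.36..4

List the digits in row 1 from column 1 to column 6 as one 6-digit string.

461352

(1,6) = 2: row 1 has {1,5,6}; col 6 has {3,4,6}; region has {1,4,5,6} → only 2 remains.
(2,2) = 2 (sole candidate).
(2,3) = 3 (sole candidate).
(3,6) = 5 (sole candidate).
(4,3) = 5 (sole candidate).
(4,4) = 1 (sole candidate).
(5,4) = 2 (sole candidate).
(5,6) = 1 (sole candidate).
(6,1) = 1 (sole candidate).
(6,4) = 5 (sole candidate).
(6,5) = 2 (sole candidate).
(1,1) = 4: row 1 has {1,2,5,6}; col 1 has {1,2,5,6}; region has {2,3,5,6} → only 4 remains.
(1,4) = 3: row 1 has {1,2,4,5,6}; col 4 has {1,2,4,5}; region has {1,2,4,5,6} → only 3 remains.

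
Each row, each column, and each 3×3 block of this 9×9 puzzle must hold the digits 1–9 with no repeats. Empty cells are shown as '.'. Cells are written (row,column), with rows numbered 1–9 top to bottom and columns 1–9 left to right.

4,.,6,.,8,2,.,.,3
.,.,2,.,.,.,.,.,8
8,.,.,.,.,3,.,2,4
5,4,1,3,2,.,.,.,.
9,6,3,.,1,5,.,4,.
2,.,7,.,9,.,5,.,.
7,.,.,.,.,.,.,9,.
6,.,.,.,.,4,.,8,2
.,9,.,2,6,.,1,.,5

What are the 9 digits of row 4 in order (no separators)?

(5,9) = 7: row 5 has {1,3,4,5,6,9}; col 9 has {2,3,4,5,8}; box has {4,5} → only 7 remains.
(6,2) = 8: row 6 has {2,5,7,9}; col 2 has {4,6,9}; box has {1,2,3,4,5,6,7,9} → only 8 remains.
(6,6) = 6: row 6 has {2,5,7,8,9}; col 6 has {2,3,4,5}; box has {1,2,3,5,9} → only 6 remains.
(6,9) = 1: row 6 has {2,5,6,7,8,9}; col 9 has {2,3,4,5,7,8}; box has {4,5,7} → only 1 remains.
(7,9) = 6: row 7 has {7,9}; col 9 has {1,2,3,4,5,7,8}; box has {1,2,5,8,9} → only 6 remains.
(8,3) = 5: row 8 has {2,4,6,8}; col 3 has {1,2,3,6,7}; box has {6,7,9} → only 5 remains.
(9,1) = 3: row 9 has {1,2,5,6,9}; col 1 has {2,4,5,6,7,8,9}; box has {5,6,7,9} → only 3 remains.
(9,8) = 7: row 9 has {1,2,3,5,6,9}; col 8 has {2,4,8,9}; box has {1,2,5,6,8,9} → only 7 remains.
(2,1) = 1: row 2 has {2,8}; col 1 has {2,3,4,5,6,7,8,9}; box has {2,4,6,8} → only 1 remains.
(3,3) = 9: row 3 has {2,3,4,8}; col 3 has {1,2,3,5,6,7}; box has {1,2,4,6,8} → only 9 remains.
(4,8) = 6: row 4 has {1,2,3,4,5}; col 8 has {2,4,7,8,9}; box has {1,4,5,7} → only 6 remains.
(4,9) = 9: row 4 has {1,2,3,4,5,6}; col 9 has {1,2,3,4,5,6,7,8}; box has {1,4,5,6,7} → only 9 remains.
(5,4) = 8: row 5 has {1,3,4,5,6,7,9}; col 4 has {2,3}; box has {1,2,3,5,6,9} → only 8 remains.
(5,7) = 2: row 5 has {1,3,4,5,6,7,8,9}; col 7 has {1,5}; box has {1,4,5,6,7,9} → only 2 remains.
(6,4) = 4: row 6 has {1,2,5,6,7,8,9}; col 4 has {2,3,8}; box has {1,2,3,5,6,8,9} → only 4 remains.
(6,8) = 3: row 6 has {1,2,4,5,6,7,8,9}; col 8 has {2,4,6,7,8,9}; box has {1,2,4,5,6,7,9} → only 3 remains.
(8,2) = 1: row 8 has {2,4,5,6,8}; col 2 has {4,6,8,9}; box has {3,5,6,7,9} → only 1 remains.
(8,7) = 3: row 8 has {1,2,4,5,6,8}; col 7 has {1,2,5}; box has {1,2,5,6,7,8,9} → only 3 remains.
(9,6) = 8: row 9 has {1,2,3,5,6,7,9}; col 6 has {2,3,4,5,6}; box has {2,4,6} → only 8 remains.
(2,8) = 5: row 2 has {1,2,8}; col 8 has {2,3,4,6,7,8,9}; box has {2,3,4,8} → only 5 remains.
(4,6) = 7: row 4 has {1,2,3,4,5,6,9}; col 6 has {2,3,4,5,6,8}; box has {1,2,3,4,5,6,8,9} → only 7 remains.
(4,7) = 8: row 4 has {1,2,3,4,5,6,7,9}; col 7 has {1,2,3,5}; box has {1,2,3,4,5,6,7,9} → only 8 remains.

541327869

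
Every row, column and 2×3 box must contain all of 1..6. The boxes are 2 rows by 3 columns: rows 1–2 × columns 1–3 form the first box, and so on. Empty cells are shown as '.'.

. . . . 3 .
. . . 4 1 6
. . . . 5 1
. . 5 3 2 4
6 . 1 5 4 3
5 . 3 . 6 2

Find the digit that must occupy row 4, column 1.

row 1, column 4 = 2: row 1 has {3}; col 4 has {3,4,5}; box has {1,3,4,6} → only 2 remains.
row 1, column 6 = 5: row 1 has {2,3}; col 6 has {1,2,3,4,6}; box has {1,2,3,4,6} → only 5 remains.
row 2, column 3 = 2: row 2 has {1,4,6}; col 3 has {1,3,5}; box has {} → only 2 remains.
row 3, column 4 = 6: row 3 has {1,5}; col 4 has {2,3,4,5}; box has {1,2,3,4,5} → only 6 remains.
row 4, column 1 = 1: row 4 has {2,3,4,5}; col 1 has {5,6}; box has {5} → only 1 remains.

1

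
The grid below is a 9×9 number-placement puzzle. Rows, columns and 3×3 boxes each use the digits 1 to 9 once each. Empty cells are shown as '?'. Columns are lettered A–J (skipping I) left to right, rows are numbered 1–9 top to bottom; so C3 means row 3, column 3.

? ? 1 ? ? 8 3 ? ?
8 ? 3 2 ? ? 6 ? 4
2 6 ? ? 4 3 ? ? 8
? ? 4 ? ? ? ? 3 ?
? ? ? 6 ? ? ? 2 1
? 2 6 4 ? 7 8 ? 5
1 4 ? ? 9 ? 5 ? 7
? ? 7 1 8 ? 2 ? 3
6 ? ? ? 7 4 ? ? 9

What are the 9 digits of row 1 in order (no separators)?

471968352

J1 = 2: row 1 has {1,3,8}; col 9 has {1,3,4,5,7,8,9}; box has {3,4,6,8} → only 2 remains.
J4 = 6: row 4 has {3,4}; col 9 has {1,2,3,4,5,7,8,9}; box has {1,2,3,5,8} → only 6 remains.
H6 = 9: row 6 has {2,4,5,6,7,8}; col 8 has {2,3}; box has {1,2,3,5,6,8} → only 9 remains.
D7 = 3: row 7 has {1,4,5,7,9}; col 4 has {1,2,4,6}; box has {1,4,7,8,9} → only 3 remains.
D9 = 5: row 9 has {4,6,7,9}; col 4 has {1,2,3,4,6}; box has {1,3,4,7,8,9} → only 5 remains.
G9 = 1: row 9 has {4,5,6,7,9}; col 7 has {2,3,5,6,8}; box has {2,3,5,7,9} → only 1 remains.
H9 = 8: row 9 has {1,4,5,6,7,9}; col 8 has {2,3,9}; box has {1,2,3,5,7,9} → only 8 remains.
G4 = 7: row 4 has {3,4,6}; col 7 has {1,2,3,5,6,8}; box has {1,2,3,5,6,8,9} → only 7 remains.
G5 = 4: row 5 has {1,2,6}; col 7 has {1,2,3,5,6,7,8}; box has {1,2,3,5,6,7,8,9} → only 4 remains.
A6 = 3: row 6 has {2,4,5,6,7,8,9}; col 1 has {1,2,6,8}; box has {2,4,6} → only 3 remains.
E6 = 1: row 6 has {2,3,4,5,6,7,8,9}; col 5 has {4,7,8,9}; box has {4,6,7} → only 1 remains.
H7 = 6: row 7 has {1,3,4,5,7,9}; col 8 has {2,3,8,9}; box has {1,2,3,5,7,8,9} → only 6 remains.
F8 = 6: row 8 has {1,2,3,7,8}; col 6 has {3,4,7,8}; box has {1,3,4,5,7,8,9} → only 6 remains.
H8 = 4: row 8 has {1,2,3,6,7,8}; col 8 has {2,3,6,8,9}; box has {1,2,3,5,6,7,8,9} → only 4 remains.
B9 = 3: row 9 has {1,4,5,6,7,8,9}; col 2 has {2,4,6}; box has {1,4,6,7} → only 3 remains.
C9 = 2: row 9 has {1,3,4,5,6,7,8,9}; col 3 has {1,3,4,6,7}; box has {1,3,4,6,7} → only 2 remains.
E2 = 5: row 2 has {2,3,4,6,8}; col 5 has {1,4,7,8,9}; box has {2,3,4,8} → only 5 remains.
G3 = 9: row 3 has {2,3,4,6,8}; col 7 has {1,2,3,4,5,6,7,8}; box has {2,3,4,6,8} → only 9 remains.
E4 = 2: row 4 has {3,4,6,7}; col 5 has {1,4,5,7,8,9}; box has {1,4,6,7} → only 2 remains.
E5 = 3: row 5 has {1,2,4,6}; col 5 has {1,2,4,5,7,8,9}; box has {1,2,4,6,7} → only 3 remains.
C7 = 8: row 7 has {1,3,4,5,6,7,9}; col 3 has {1,2,3,4,6,7}; box has {1,2,3,4,6,7} → only 8 remains.
F7 = 2: row 7 has {1,3,4,5,6,7,8,9}; col 6 has {3,4,6,7,8}; box has {1,3,4,5,6,7,8,9} → only 2 remains.
E1 = 6: row 1 has {1,2,3,8}; col 5 has {1,2,3,4,5,7,8,9}; box has {2,3,4,5,8} → only 6 remains.
C3 = 5: row 3 has {2,3,4,6,8,9}; col 3 has {1,2,3,4,6,7,8}; box has {1,2,3,6,8} → only 5 remains.
D3 = 7: row 3 has {2,3,4,5,6,8,9}; col 4 has {1,2,3,4,5,6}; box has {2,3,4,5,6,8} → only 7 remains.
H3 = 1: row 3 has {2,3,4,5,6,7,8,9}; col 8 has {2,3,4,6,8,9}; box has {2,3,4,6,8,9} → only 1 remains.
C5 = 9: row 5 has {1,2,3,4,6}; col 3 has {1,2,3,4,5,6,7,8}; box has {2,3,4,6} → only 9 remains.
F5 = 5: row 5 has {1,2,3,4,6,9}; col 6 has {2,3,4,6,7,8}; box has {1,2,3,4,6,7} → only 5 remains.
D1 = 9: row 1 has {1,2,3,6,8}; col 4 has {1,2,3,4,5,6,7}; box has {2,3,4,5,6,7,8} → only 9 remains.
F2 = 1: row 2 has {2,3,4,5,6,8}; col 6 has {2,3,4,5,6,7,8}; box has {2,3,4,5,6,7,8,9} → only 1 remains.
H2 = 7: row 2 has {1,2,3,4,5,6,8}; col 8 has {1,2,3,4,6,8,9}; box has {1,2,3,4,6,8,9} → only 7 remains.
A4 = 5: row 4 has {2,3,4,6,7}; col 1 has {1,2,3,6,8}; box has {2,3,4,6,9} → only 5 remains.
D4 = 8: row 4 has {2,3,4,5,6,7}; col 4 has {1,2,3,4,5,6,7,9}; box has {1,2,3,4,5,6,7} → only 8 remains.
F4 = 9: row 4 has {2,3,4,5,6,7,8}; col 6 has {1,2,3,4,5,6,7,8}; box has {1,2,3,4,5,6,7,8} → only 9 remains.
A5 = 7: row 5 has {1,2,3,4,5,6,9}; col 1 has {1,2,3,5,6,8}; box has {2,3,4,5,6,9} → only 7 remains.
B5 = 8: row 5 has {1,2,3,4,5,6,7,9}; col 2 has {2,3,4,6}; box has {2,3,4,5,6,7,9} → only 8 remains.
A8 = 9: row 8 has {1,2,3,4,6,7,8}; col 1 has {1,2,3,5,6,7,8}; box has {1,2,3,4,6,7,8} → only 9 remains.
B8 = 5: row 8 has {1,2,3,4,6,7,8,9}; col 2 has {2,3,4,6,8}; box has {1,2,3,4,6,7,8,9} → only 5 remains.
A1 = 4: row 1 has {1,2,3,6,8,9}; col 1 has {1,2,3,5,6,7,8,9}; box has {1,2,3,5,6,8} → only 4 remains.
B1 = 7: row 1 has {1,2,3,4,6,8,9}; col 2 has {2,3,4,5,6,8}; box has {1,2,3,4,5,6,8} → only 7 remains.
H1 = 5: row 1 has {1,2,3,4,6,7,8,9}; col 8 has {1,2,3,4,6,7,8,9}; box has {1,2,3,4,6,7,8,9} → only 5 remains.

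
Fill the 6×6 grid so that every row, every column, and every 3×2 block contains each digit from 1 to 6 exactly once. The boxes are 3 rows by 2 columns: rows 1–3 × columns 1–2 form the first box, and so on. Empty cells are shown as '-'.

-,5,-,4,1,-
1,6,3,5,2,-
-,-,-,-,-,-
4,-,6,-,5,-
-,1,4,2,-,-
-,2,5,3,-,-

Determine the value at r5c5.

6

r1c3 = 2: row 1 has {1,4,5}; col 3 has {3,4,5,6}; box has {3,4,5} → only 2 remains.
r2c6 = 4: row 2 has {1,2,3,5,6}; col 6 has {}; box has {1,2} → only 4 remains.
r3c3 = 1: row 3 has {}; col 3 has {2,3,4,5,6}; box has {2,3,4,5} → only 1 remains.
r3c4 = 6: row 3 has {1}; col 4 has {2,3,4,5}; box has {1,2,3,4,5} → only 6 remains.
r3c5 = 3: row 3 has {1,6}; col 5 has {1,2,5}; box has {1,2,4} → only 3 remains.
r3c6 = 5: row 3 has {1,3,6}; col 6 has {4}; box has {1,2,3,4} → only 5 remains.
r4c2 = 3: row 4 has {4,5,6}; col 2 has {1,2,5,6}; box has {1,2,4} → only 3 remains.
r4c4 = 1: row 4 has {3,4,5,6}; col 4 has {2,3,4,5,6}; box has {2,3,4,5,6} → only 1 remains.
r4c6 = 2: row 4 has {1,3,4,5,6}; col 6 has {4,5}; box has {5} → only 2 remains.
r5c5 = 6: row 5 has {1,2,4}; col 5 has {1,2,3,5}; box has {2,5} → only 6 remains.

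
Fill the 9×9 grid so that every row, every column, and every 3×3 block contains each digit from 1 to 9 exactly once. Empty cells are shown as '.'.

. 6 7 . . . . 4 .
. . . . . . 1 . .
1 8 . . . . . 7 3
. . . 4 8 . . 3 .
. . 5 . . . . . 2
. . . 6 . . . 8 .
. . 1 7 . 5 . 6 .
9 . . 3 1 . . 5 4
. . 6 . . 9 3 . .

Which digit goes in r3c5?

r5c1 = 8: in row 5, 8 can only go here (every other open cell in that row sees an 8).
r5c7 = 6: in row 5, 6 can only go here (every other open cell in that row sees a 6).
r4c1 = 6: in row 4, 6 can only go here (every other open cell in that row sees a 6).
r5c2 = 4: in row 5, 4 can only go here (every other open cell in that row sees a 4).
r6c7 = 4: in row 6, 4 can only go here (every other open cell in that row sees a 4).
r8c6 = 6: in row 8, 6 can only go here (every other open cell in that row sees a 6).
r3c5 = 6: in row 3, 6 can only go here (every other open cell in that row sees a 6).

6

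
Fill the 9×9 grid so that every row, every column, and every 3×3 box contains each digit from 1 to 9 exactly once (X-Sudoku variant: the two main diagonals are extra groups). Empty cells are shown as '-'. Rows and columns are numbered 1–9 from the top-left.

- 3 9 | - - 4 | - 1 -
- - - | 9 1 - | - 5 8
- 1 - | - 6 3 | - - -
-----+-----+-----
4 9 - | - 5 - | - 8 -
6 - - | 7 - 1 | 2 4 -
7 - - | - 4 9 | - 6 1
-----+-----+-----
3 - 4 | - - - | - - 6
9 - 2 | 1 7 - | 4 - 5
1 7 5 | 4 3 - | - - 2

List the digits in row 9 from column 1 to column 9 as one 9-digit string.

r1c9 = 7: row 1 has {1,3,4,9}; col 9 has {1,2,5,6,8}; box has {1,5,8}; anti-diagonal has {1,4,5} → only 7 remains.
r2c1 = 2: row 2 has {1,5,8,9}; col 1 has {1,3,4,6,7,9}; box has {1,3,9} → only 2 remains.
r2c6 = 7: row 2 has {1,2,5,8,9}; col 6 has {1,3,4,9}; box has {1,3,4,6,9} → only 7 remains.
r3c7 = 9: row 3 has {1,3,6}; col 7 has {2,4}; box has {1,5,7,8}; anti-diagonal has {1,4,5,7} → only 9 remains.
r3c8 = 2: row 3 has {1,3,6,9}; col 8 has {1,4,5,6,8}; box has {1,5,7,8,9} → only 2 remains.
r3c9 = 4: row 3 has {1,2,3,6,9}; col 9 has {1,2,5,6,7,8}; box has {1,2,5,7,8,9} → only 4 remains.
r4c9 = 3: row 4 has {4,5,8,9}; col 9 has {1,2,4,5,6,7,8}; box has {1,2,4,6,8} → only 3 remains.
r5c5 = 8: row 5 has {1,2,4,6,7}; col 5 has {1,3,4,5,6,7}; box has {1,4,5,7,9}; main diagonal has {2,9}; anti-diagonal has {1,4,5,7,9} → only 8 remains.
r5c9 = 9: row 5 has {1,2,4,6,7,8}; col 9 has {1,2,3,4,5,6,7,8}; box has {1,2,3,4,6,8} → only 9 remains.
r6c7 = 5: row 6 has {1,4,6,7,9}; col 7 has {2,4,9}; box has {1,2,3,4,6,8,9} → only 5 remains.
r7c2 = 8: row 7 has {3,4,6}; col 2 has {1,3,7,9}; box has {1,2,3,4,5,7,9} → only 8 remains.
r8c2 = 6: row 8 has {1,2,4,5,7,9}; col 2 has {1,3,7,8,9}; box has {1,2,3,4,5,7,8,9}; anti-diagonal has {1,4,5,7,8,9} → only 6 remains.
r8c6 = 8: row 8 has {1,2,4,5,6,7,9}; col 6 has {1,3,4,7,9}; box has {1,3,4,7} → only 8 remains.
r8c8 = 3: row 8 has {1,2,4,5,6,7,8,9}; col 8 has {1,2,4,5,6,8}; box has {2,4,5,6}; main diagonal has {2,8,9} → only 3 remains.
r9c6 = 6: row 9 has {1,2,3,4,5,7}; col 6 has {1,3,4,7,8,9}; box has {1,3,4,7,8} → only 6 remains.
r9c7 = 8: row 9 has {1,2,3,4,5,6,7}; col 7 has {2,4,5,9}; box has {2,3,4,5,6} → only 8 remains.
r9c8 = 9: row 9 has {1,2,3,4,5,6,7,8}; col 8 has {1,2,3,4,5,6,8}; box has {2,3,4,5,6,8} → only 9 remains.

175436892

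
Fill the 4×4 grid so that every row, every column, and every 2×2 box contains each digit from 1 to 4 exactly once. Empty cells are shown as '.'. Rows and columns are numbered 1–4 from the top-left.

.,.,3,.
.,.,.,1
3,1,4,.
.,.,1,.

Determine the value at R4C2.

4

R2C3 = 2: row 2 has {1}; col 3 has {1,3,4}; box has {1,3} → only 2 remains.
R3C4 = 2: row 3 has {1,3,4}; col 4 has {1}; box has {1,4} → only 2 remains.
R4C4 = 3: row 4 has {1}; col 4 has {1,2}; box has {1,2,4} → only 3 remains.
R1C4 = 4: row 1 has {3}; col 4 has {1,2,3}; box has {1,2,3} → only 4 remains.
R2C1 = 4: row 2 has {1,2}; col 1 has {3}; box has {} → only 4 remains.
R2C2 = 3: row 2 has {1,2,4}; col 2 has {1}; box has {4} → only 3 remains.
R4C1 = 2: row 4 has {1,3}; col 1 has {3,4}; box has {1,3} → only 2 remains.
R4C2 = 4: row 4 has {1,2,3}; col 2 has {1,3}; box has {1,2,3} → only 4 remains.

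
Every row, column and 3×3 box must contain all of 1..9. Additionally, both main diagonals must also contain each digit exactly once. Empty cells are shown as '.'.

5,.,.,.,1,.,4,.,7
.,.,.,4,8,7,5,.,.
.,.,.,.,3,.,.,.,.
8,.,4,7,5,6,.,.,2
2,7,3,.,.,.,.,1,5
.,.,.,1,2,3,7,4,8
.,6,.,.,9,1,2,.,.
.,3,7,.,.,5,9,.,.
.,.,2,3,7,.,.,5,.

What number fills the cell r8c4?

r3c7 = 8 (sole candidate).
r4c7 = 3 (sole candidate).
r4c8 = 9 (sole candidate).
r5c5 = 4 (sole candidate).
r5c7 = 6 (sole candidate).
r7c1 = 4 (sole candidate).
r7c3 = 5 (sole candidate).
r7c4 = 8 (sole candidate).
r7c9 = 3 (sole candidate).
r8c1 = 1 (sole candidate).
r8c5 = 6 (sole candidate).
r8c8 = 8 (sole candidate).
r8c9 = 4 (sole candidate).
r9c1 = 9 (sole candidate).
r9c2 = 8 (sole candidate).
r9c6 = 4 (sole candidate).
r9c7 = 1 (sole candidate).
r9c9 = 6 (sole candidate).
r2c8 = 2 (sole candidate).
r3c8 = 6 (sole candidate).
r4c2 = 1 (sole candidate).
r5c4 = 9 (sole candidate).
r5c6 = 8 (sole candidate).
r6c1 = 6 (sole candidate).
r6c3 = 9 (sole candidate).
r7c8 = 7 (sole candidate).
r8c4 = 2: row 8 has {1,3,4,5,6,7,8,9}; col 4 has {1,3,4,7,8,9}; box has {1,3,4,5,6,7,8,9} → only 2 remains.

2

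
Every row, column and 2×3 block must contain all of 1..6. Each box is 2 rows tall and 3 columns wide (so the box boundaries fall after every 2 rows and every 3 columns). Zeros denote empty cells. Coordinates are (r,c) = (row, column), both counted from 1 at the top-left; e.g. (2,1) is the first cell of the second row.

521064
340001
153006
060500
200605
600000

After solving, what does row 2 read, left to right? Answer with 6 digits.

346251

(1,4) = 3 (sole candidate).
(2,3) = 6: row 2 has {1,3,4}; col 3 has {1,3}; box has {1,2,3,4,5} → only 6 remains.
(2,4) = 2: row 2 has {1,3,4,6}; col 4 has {3,5,6}; box has {1,3,4,6} → only 2 remains.
(2,5) = 5: row 2 has {1,2,3,4,6}; col 5 has {6}; box has {1,2,3,4,6} → only 5 remains.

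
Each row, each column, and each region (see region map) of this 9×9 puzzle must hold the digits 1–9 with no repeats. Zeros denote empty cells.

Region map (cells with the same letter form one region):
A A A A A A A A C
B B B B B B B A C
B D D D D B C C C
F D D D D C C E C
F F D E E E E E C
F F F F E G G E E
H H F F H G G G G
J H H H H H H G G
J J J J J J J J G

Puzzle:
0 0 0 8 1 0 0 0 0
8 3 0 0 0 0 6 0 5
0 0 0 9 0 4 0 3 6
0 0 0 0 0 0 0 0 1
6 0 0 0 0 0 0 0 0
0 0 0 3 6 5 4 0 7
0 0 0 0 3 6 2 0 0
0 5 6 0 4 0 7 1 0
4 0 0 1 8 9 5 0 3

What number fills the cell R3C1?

5

R3C7 = 8: row 3 has {3,4,6,9}; col 7 has {2,4,5,6,7}; region has {1,3,5,6} → only 8 remains.
R4C7 = 9: row 4 has {1}; col 7 has {2,4,5,6,7,8}; region has {1,3,5,6,8} → only 9 remains.
R8C4 = 2: row 8 has {1,4,5,6,7}; col 4 has {1,3,8,9}; region has {3,4,5,6,7} → only 2 remains.
R8C6 = 8: row 8 has {1,2,4,5,6,7}; col 6 has {4,5,6,9}; region has {2,3,4,5,6,7} → only 8 remains.
R8C9 = 9: row 8 has {1,2,4,5,6,7,8}; col 9 has {1,3,5,6,7}; region has {1,2,3,4,5,6} → only 9 remains.
R1C7 = 3: row 1 has {1,8}; col 7 has {2,4,5,6,7,8,9}; region has {1,8} → only 3 remains.
R2C4 = 7: row 2 has {3,5,6,8}; col 4 has {1,2,3,8,9}; region has {3,4,6,8} → only 7 remains.
R5C7 = 1: row 5 has {6}; col 7 has {2,3,4,5,6,7,8,9}; region has {6,7} → only 1 remains.
R7C9 = 8: row 7 has {2,3,6}; col 9 has {1,3,5,6,7,9}; region has {1,2,3,4,5,6,9} → only 8 remains.
R8C1 = 3: row 8 has {1,2,4,5,6,7,8,9}; col 1 has {4,6,8}; region has {1,4,5,8,9} → only 3 remains.
R7C8 = 7: row 7 has {2,3,6,8}; col 8 has {1,3}; region has {1,2,3,4,5,6,8,9} → only 7 remains.
R2C8 = 4: in row 2, 4 can only go here (every other open cell in that row sees a 4).
R1C9 = 4: in row 1, 4 can only go here (every other open cell in that row sees a 4).
R5C9 = 2: row 5 has {1,6}; col 9 has {1,3,4,5,6,7,8,9}; region has {1,3,4,5,6,8,9} → only 2 remains.
R4C6 = 7: row 4 has {1,9}; col 6 has {4,5,6,8,9}; region has {1,2,3,4,5,6,8,9} → only 7 remains.
R5C6 = 3: row 5 has {1,2,6}; col 6 has {4,5,6,7,8,9}; region has {1,6,7} → only 3 remains.
R1C6 = 2: row 1 has {1,3,4,8}; col 6 has {3,4,5,6,7,8,9}; region has {1,3,4,8} → only 2 remains.
R2C6 = 1: row 2 has {3,4,5,6,7,8}; col 6 has {2,3,4,5,6,7,8,9}; region has {3,4,6,7,8} → only 1 remains.
R4C3 = 3: in row 4, 3 can only go here (every other open cell in that row sees a 3).
R1C1 = 7: in column 1, 7 can only go here (every other open cell in that column sees a 7).
R4C4 = 6: in column 4, 6 can only go here (every other open cell in that column sees a 6).
R4C2 = 4: in row 4, 4 can only go here (every other open cell in that row sees a 4).
R4C8 = 8: in row 4, 8 can only go here (every other open cell in that row sees an 8).
R5C4 = 4: in row 5, 4 can only go here (every other open cell in that row sees a 4).
R7C4 = 5: row 7 has {2,3,6,7,8}; col 4 has {1,2,3,4,6,7,8,9}; region has {3,6} → only 5 remains.
R4C1 = 2: row 4 has {1,3,4,6,7,8,9}; col 1 has {3,4,6,7,8}; region has {3,5,6} → only 2 remains.
R4C5 = 5: row 4 has {1,2,3,4,6,7,8,9}; col 5 has {1,3,4,6,8}; region has {3,4,6,9} → only 5 remains.
R5C5 = 9: row 5 has {1,2,3,4,6}; col 5 has {1,3,4,5,6,8}; region has {1,3,4,6,7,8} → only 9 remains.
R5C8 = 5: row 5 has {1,2,3,4,6,9}; col 8 has {1,3,4,7,8}; region has {1,3,4,6,7,8,9} → only 5 remains.
R6C8 = 2: row 6 has {3,4,5,6,7}; col 8 has {1,3,4,5,7,8}; region has {1,3,4,5,6,7,8,9} → only 2 remains.
R9C8 = 6: row 9 has {1,3,4,5,8,9}; col 8 has {1,2,3,4,5,7,8}; region has {1,3,4,5,8,9} → only 6 remains.
R1C8 = 9: row 1 has {1,2,3,4,7,8}; col 8 has {1,2,3,4,5,6,7,8}; region has {1,2,3,4,7,8} → only 9 remains.
R2C5 = 2: row 2 has {1,3,4,5,6,7,8}; col 5 has {1,3,4,5,6,8,9}; region has {1,3,4,6,7,8} → only 2 remains.
R3C1 = 5: row 3 has {3,4,6,8,9}; col 1 has {2,3,4,6,7,8}; region has {1,2,3,4,6,7,8} → only 5 remains.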